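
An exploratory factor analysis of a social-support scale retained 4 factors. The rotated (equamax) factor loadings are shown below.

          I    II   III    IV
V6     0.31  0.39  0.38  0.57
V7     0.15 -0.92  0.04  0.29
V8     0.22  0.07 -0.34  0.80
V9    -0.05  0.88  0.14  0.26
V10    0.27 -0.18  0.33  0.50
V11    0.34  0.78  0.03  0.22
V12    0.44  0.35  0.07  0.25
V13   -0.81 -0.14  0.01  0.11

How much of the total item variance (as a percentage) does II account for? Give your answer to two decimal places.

32.01%

SS loadings for II = 0.39² + (-0.92)² + 0.07² + 0.88² + (-0.18)² + 0.78² + 0.35² + (-0.14)² = 2.5607
With 8 standardized items, total variance = 8. Proportion = 2.5607/8 = 0.3201 → 32.01%.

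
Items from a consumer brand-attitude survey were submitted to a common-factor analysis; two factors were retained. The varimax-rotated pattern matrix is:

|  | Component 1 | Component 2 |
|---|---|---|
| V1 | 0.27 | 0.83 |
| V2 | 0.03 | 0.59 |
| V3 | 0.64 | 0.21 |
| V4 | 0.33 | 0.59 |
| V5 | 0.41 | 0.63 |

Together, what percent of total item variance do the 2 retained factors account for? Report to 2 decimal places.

51.73%

SS loadings by factor: 0.7604, 1.8261; total = 2.5865.
Total variance with 5 standardized items is 5, so the solution explains 2.5865/5 = 0.5173 = 51.73%.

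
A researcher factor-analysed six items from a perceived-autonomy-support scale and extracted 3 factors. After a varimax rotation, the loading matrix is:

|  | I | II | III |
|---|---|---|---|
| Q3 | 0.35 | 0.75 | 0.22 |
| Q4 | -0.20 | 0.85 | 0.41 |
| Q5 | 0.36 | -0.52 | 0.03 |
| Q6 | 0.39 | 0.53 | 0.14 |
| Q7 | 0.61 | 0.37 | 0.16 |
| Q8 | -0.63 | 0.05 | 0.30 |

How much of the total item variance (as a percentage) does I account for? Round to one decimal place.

20.2%

SS loadings for I = 0.35² + (-0.20)² + 0.36² + 0.39² + 0.61² + (-0.63)² = 1.2132
With 6 standardized items, total variance = 6. Proportion = 1.2132/6 = 0.2022 → 20.22%.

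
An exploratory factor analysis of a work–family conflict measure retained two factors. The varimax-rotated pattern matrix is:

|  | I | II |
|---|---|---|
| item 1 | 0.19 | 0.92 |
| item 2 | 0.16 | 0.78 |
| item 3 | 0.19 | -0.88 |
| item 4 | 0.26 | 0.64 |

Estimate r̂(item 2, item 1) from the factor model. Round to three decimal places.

r̂ = Σ λ_i·λ_j across factors = (0.16)(0.19) + (0.78)(0.92)
  = +0.0304 +0.7176 = 0.7480

0.748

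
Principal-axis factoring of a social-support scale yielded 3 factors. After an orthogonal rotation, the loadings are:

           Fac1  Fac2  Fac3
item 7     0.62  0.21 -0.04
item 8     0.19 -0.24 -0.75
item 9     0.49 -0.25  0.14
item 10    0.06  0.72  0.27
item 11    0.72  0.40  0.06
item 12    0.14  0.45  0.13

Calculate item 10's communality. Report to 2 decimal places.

0.59

h² = 0.06² + 0.72² + 0.27² = 0.0036 + 0.5184 + 0.0729 = 0.5949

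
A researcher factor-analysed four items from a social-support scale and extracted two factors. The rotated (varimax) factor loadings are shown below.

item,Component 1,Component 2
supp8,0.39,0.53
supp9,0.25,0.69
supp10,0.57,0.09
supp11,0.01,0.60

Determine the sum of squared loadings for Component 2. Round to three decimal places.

1.125

SS loadings for Component 2 = 0.53² + 0.69² + 0.09² + 0.60² = 0.2809 + 0.4761 + 0.0081 + 0.3600 = 1.1251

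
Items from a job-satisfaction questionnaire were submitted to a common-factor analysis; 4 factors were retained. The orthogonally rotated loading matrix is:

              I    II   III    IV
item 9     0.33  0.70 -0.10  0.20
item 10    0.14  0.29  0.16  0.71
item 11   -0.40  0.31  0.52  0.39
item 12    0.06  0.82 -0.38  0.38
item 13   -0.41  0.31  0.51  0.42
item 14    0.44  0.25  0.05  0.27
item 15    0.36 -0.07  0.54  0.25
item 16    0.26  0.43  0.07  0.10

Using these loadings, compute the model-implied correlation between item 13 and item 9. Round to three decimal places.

r̂ = Σ λ_i·λ_j across factors = (-0.41)(0.33) + (0.31)(0.70) + (0.51)(-0.10) + (0.42)(0.20)
  = -0.1353 +0.2170 -0.0510 +0.0840 = 0.1147

0.115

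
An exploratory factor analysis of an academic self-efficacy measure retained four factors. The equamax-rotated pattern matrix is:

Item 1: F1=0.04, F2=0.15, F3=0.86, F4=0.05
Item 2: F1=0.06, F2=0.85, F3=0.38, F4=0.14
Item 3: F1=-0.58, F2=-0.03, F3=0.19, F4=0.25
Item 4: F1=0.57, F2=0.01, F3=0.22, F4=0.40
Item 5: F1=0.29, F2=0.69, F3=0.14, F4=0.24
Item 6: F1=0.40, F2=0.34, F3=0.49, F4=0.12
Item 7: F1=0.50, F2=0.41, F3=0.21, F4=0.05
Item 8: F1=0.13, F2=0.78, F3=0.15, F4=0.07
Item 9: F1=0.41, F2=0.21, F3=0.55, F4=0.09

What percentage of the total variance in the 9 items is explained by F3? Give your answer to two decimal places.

SS loadings for F3 = 0.86² + 0.38² + 0.19² + 0.22² + 0.14² + 0.49² + 0.21² + 0.15² + 0.55² = 1.5973
With 9 standardized items, total variance = 9. Proportion = 1.5973/9 = 0.1775 → 17.75%.

17.75%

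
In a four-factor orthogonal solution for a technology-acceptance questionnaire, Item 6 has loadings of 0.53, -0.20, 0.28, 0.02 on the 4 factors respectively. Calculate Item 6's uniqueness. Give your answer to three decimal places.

0.600

h² = 0.53² + (-0.20)² + 0.28² + 0.02² = 0.2809 + 0.0400 + 0.0784 + 0.0004 = 0.3997
Uniqueness u² = 1 − h² = 1 − 0.3997 = 0.6003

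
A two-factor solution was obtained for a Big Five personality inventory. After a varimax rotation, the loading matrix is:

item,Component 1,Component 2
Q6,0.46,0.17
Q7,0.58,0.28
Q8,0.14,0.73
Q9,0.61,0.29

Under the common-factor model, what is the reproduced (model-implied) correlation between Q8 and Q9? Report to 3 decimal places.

r̂ = Σ λ_i·λ_j across factors = (0.14)(0.61) + (0.73)(0.29)
  = +0.0854 +0.2117 = 0.2971

0.297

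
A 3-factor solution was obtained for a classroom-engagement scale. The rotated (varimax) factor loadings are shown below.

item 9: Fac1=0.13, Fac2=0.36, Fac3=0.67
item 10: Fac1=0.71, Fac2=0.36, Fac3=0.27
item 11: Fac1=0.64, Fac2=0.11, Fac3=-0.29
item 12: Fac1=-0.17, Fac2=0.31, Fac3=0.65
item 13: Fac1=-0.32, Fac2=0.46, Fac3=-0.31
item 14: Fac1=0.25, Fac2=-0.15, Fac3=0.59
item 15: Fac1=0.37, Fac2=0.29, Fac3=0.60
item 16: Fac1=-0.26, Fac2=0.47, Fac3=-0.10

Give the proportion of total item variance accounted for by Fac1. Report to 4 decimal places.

0.1661

SS loadings for Fac1 = 0.13² + 0.71² + 0.64² + (-0.17)² + (-0.32)² + 0.25² + 0.37² + (-0.26)² = 1.3289
Proportion of variance = 1.3289 / 8 = 0.1661.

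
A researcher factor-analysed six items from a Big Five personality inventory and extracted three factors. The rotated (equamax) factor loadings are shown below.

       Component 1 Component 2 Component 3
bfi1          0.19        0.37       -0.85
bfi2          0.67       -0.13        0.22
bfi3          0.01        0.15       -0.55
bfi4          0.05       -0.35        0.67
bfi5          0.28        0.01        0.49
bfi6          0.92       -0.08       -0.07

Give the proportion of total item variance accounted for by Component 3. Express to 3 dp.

SS loadings for Component 3 = (-0.85)² + 0.22² + (-0.55)² + 0.67² + 0.49² + (-0.07)² = 1.7673
Proportion of variance = 1.7673 / 6 = 0.2946.

0.295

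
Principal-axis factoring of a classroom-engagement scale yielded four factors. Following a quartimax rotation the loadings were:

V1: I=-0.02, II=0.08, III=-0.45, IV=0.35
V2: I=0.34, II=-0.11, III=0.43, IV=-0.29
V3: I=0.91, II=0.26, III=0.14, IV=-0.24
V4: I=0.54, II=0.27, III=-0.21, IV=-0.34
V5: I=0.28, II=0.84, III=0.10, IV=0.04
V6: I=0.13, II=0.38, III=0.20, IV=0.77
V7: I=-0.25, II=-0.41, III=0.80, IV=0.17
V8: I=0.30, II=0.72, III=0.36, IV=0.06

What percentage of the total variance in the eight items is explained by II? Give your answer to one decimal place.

21.2%

SS loadings for II = 0.08² + (-0.11)² + 0.26² + 0.27² + 0.84² + 0.38² + (-0.41)² + 0.72² = 1.6955
With 8 standardized items, total variance = 8. Proportion = 1.6955/8 = 0.2119 → 21.19%.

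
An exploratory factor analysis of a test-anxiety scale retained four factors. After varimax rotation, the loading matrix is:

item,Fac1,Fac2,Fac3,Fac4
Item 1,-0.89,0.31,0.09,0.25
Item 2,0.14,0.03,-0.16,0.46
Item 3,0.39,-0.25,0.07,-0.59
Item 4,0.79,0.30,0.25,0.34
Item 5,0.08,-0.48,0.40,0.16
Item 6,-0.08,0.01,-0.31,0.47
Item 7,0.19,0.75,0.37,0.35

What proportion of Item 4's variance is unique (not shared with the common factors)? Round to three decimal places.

0.108

h² = 0.79² + 0.30² + 0.25² + 0.34² = 0.6241 + 0.0900 + 0.0625 + 0.1156 = 0.8922
Uniqueness u² = 1 − h² = 1 − 0.8922 = 0.1078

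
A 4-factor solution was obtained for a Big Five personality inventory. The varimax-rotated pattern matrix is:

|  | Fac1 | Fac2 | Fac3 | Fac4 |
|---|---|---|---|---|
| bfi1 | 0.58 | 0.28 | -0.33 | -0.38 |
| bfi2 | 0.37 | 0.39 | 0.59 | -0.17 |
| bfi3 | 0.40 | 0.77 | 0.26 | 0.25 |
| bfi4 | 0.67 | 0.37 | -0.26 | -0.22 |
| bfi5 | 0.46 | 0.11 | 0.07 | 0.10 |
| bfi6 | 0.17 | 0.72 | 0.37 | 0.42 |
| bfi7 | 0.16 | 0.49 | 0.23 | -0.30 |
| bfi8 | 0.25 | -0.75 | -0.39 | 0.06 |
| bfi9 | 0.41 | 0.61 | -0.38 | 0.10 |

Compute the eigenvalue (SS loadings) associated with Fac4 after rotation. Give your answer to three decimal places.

0.574

SS loadings for Fac4 = (-0.38)² + (-0.17)² + 0.25² + (-0.22)² + 0.10² + 0.42² + (-0.30)² + 0.06² + 0.10² = 0.1444 + 0.0289 + 0.0625 + 0.0484 + 0.0100 + 0.1764 + 0.0900 + 0.0036 + 0.0100 = 0.5742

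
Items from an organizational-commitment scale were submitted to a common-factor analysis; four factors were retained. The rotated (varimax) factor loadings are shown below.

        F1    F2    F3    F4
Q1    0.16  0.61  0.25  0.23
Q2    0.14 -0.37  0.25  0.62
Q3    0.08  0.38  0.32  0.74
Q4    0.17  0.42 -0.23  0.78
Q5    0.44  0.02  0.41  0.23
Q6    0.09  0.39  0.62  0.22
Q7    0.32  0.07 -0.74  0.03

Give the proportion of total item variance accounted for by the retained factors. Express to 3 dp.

SS loadings by factor: 0.3846, 0.9872, 1.3804, 1.6955; total = 4.4477.
Total variance with 7 standardized items is 7, so the solution explains 4.4477/7 = 0.6354.

0.635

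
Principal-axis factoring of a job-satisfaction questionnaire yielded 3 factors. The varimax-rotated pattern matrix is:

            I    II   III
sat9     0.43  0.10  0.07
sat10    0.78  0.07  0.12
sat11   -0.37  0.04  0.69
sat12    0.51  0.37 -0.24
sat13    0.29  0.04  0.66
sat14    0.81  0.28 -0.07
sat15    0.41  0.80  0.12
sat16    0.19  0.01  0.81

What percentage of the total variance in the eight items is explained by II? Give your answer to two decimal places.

SS loadings for II = 0.10² + 0.07² + 0.04² + 0.37² + 0.04² + 0.28² + 0.80² + 0.01² = 0.8735
With 8 standardized items, total variance = 8. Proportion = 0.8735/8 = 0.1092 → 10.92%.

10.92%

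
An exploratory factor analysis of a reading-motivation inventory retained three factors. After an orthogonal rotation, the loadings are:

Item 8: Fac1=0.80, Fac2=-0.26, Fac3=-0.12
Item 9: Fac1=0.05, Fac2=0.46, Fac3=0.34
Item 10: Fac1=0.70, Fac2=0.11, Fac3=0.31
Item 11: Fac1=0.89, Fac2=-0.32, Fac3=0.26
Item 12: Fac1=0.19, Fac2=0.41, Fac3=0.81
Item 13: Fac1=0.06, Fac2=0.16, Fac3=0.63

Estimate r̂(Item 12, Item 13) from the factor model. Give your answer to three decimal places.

0.587

r̂ = Σ λ_i·λ_j across factors = (0.19)(0.06) + (0.41)(0.16) + (0.81)(0.63)
  = +0.0114 +0.0656 +0.5103 = 0.5873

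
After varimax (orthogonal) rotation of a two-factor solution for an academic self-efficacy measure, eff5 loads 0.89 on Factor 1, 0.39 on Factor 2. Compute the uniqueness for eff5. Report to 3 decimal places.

h² = 0.89² + 0.39² = 0.7921 + 0.1521 = 0.9442
Uniqueness u² = 1 − h² = 1 − 0.9442 = 0.0558

0.056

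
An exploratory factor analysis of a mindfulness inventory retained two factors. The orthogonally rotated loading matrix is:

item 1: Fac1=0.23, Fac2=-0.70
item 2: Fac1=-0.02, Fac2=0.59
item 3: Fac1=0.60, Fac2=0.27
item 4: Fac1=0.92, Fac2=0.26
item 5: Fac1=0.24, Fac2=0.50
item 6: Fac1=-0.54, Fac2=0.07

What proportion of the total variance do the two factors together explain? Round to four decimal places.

SS loadings by factor: 1.6089, 1.2335; total = 2.8424.
Total variance with 6 standardized items is 6, so the solution explains 2.8424/6 = 0.4737.

0.4737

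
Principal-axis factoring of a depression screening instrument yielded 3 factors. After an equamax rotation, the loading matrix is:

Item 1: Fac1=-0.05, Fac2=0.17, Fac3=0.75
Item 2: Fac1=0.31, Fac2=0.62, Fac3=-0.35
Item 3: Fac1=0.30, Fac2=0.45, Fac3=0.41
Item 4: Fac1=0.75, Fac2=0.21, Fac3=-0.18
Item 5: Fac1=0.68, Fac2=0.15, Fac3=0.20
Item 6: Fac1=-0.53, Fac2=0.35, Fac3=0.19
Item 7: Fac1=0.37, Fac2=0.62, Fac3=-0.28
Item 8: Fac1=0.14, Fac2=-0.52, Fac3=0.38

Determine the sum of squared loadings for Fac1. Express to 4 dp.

1.6509

SS loadings for Fac1 = (-0.05)² + 0.31² + 0.30² + 0.75² + 0.68² + (-0.53)² + 0.37² + 0.14² = 0.0025 + 0.0961 + 0.0900 + 0.5625 + 0.4624 + 0.2809 + 0.1369 + 0.0196 = 1.6509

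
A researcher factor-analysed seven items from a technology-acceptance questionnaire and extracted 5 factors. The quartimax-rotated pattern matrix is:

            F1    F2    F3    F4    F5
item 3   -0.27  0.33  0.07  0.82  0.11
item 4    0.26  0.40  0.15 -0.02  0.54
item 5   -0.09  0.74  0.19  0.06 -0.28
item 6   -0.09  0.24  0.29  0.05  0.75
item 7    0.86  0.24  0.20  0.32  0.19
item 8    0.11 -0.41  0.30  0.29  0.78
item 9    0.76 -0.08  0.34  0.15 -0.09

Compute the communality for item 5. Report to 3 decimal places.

h² = (-0.09)² + 0.74² + 0.19² + 0.06² + (-0.28)² = 0.0081 + 0.5476 + 0.0361 + 0.0036 + 0.0784 = 0.6738

0.674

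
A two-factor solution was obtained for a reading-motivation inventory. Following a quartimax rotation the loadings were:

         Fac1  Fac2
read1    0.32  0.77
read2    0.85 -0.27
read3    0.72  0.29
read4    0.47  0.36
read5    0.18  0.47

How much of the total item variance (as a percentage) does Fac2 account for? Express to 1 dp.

SS loadings for Fac2 = 0.77² + (-0.27)² + 0.29² + 0.36² + 0.47² = 1.1004
With 5 standardized items, total variance = 5. Proportion = 1.1004/5 = 0.2201 → 22.01%.

22.0%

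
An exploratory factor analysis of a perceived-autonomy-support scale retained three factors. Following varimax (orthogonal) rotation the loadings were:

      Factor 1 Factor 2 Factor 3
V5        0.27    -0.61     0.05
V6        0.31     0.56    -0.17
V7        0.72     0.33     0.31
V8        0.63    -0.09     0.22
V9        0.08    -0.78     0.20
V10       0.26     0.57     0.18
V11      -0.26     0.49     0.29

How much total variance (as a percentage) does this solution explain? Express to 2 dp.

50.49%

Communalities: 0.4475, 0.4386, 0.7234, 0.4534, 0.6548, 0.4249, 0.3918; Σh² = 3.5344.
Total variance with 7 standardized items is 7, so the solution explains 3.5344/7 = 0.5049 = 50.49%.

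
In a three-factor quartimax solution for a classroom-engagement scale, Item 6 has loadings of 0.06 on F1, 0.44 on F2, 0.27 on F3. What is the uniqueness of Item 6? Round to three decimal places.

0.730

h² = 0.06² + 0.44² + 0.27² = 0.0036 + 0.1936 + 0.0729 = 0.2701
Uniqueness u² = 1 − h² = 1 − 0.2701 = 0.7299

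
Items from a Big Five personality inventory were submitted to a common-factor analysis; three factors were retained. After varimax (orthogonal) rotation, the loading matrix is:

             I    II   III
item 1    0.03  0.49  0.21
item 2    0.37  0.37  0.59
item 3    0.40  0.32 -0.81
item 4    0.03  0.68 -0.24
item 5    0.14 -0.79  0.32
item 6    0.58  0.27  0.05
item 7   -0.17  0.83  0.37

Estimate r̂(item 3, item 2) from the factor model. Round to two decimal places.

r̂ = Σ λ_i·λ_j across factors = (0.40)(0.37) + (0.32)(0.37) + (-0.81)(0.59)
  = +0.1480 +0.1184 -0.4779 = -0.2115

-0.21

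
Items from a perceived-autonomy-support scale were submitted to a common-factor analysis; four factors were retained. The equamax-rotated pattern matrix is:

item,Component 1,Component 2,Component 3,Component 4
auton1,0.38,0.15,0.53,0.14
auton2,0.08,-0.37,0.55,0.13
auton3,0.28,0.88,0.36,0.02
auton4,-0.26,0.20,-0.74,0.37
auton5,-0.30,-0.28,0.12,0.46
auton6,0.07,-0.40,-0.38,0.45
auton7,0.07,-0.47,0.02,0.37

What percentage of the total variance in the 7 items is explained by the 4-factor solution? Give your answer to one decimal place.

56.8%

SS loadings by factor: 0.3966, 1.4331, 1.4198, 0.7248; total = 3.9743.
Total variance with 7 standardized items is 7, so the solution explains 3.9743/7 = 0.5678 = 56.78%.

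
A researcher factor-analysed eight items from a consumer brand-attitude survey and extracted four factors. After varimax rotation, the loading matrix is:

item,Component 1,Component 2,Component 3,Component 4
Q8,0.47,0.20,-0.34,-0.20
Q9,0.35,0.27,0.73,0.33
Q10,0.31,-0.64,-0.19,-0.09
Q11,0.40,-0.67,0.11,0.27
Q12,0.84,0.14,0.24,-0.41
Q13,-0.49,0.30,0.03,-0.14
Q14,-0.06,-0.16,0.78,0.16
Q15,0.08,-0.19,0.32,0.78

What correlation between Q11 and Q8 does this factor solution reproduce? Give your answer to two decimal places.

-0.04

r̂ = Σ λ_i·λ_j across factors = (0.40)(0.47) + (-0.67)(0.20) + (0.11)(-0.34) + (0.27)(-0.20)
  = +0.1880 -0.1340 -0.0374 -0.0540 = -0.0374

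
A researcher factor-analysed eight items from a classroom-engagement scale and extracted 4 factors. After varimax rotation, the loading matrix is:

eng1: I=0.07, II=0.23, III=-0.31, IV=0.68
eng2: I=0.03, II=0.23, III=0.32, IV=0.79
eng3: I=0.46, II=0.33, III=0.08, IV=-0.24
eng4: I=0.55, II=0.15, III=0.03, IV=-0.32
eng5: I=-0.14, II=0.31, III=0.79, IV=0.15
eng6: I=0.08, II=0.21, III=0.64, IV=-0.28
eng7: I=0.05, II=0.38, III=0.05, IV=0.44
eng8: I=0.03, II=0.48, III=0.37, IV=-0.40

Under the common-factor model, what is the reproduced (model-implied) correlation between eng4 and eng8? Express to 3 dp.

r̂ = Σ λ_i·λ_j across factors = (0.55)(0.03) + (0.15)(0.48) + (0.03)(0.37) + (-0.32)(-0.40)
  = +0.0165 +0.0720 +0.0111 +0.1280 = 0.2276

0.228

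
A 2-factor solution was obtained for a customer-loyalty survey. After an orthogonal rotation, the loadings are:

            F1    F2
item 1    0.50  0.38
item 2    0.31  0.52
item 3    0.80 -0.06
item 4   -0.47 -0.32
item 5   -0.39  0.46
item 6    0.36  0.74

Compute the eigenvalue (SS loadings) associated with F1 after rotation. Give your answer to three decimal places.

SS loadings for F1 = 0.50² + 0.31² + 0.80² + (-0.47)² + (-0.39)² + 0.36² = 0.2500 + 0.0961 + 0.6400 + 0.2209 + 0.1521 + 0.1296 = 1.4887

1.489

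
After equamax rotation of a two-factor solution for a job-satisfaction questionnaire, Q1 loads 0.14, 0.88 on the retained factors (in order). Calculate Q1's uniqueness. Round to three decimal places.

h² = 0.14² + 0.88² = 0.0196 + 0.7744 = 0.7940
Uniqueness u² = 1 − h² = 1 − 0.7940 = 0.2060

0.206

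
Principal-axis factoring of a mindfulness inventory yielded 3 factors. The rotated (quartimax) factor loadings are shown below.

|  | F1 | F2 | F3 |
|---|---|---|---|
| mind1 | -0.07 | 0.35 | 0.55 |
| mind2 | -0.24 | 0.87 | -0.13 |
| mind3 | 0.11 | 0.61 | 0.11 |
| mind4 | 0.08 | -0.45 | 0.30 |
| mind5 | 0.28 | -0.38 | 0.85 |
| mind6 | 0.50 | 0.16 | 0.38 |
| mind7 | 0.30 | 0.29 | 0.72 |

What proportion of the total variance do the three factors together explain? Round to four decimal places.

Communalities: 0.4299, 0.8314, 0.3963, 0.2989, 0.9453, 0.4200, 0.6925; Σh² = 4.0143.
Total variance with 7 standardized items is 7, so the solution explains 4.0143/7 = 0.5735.

0.5735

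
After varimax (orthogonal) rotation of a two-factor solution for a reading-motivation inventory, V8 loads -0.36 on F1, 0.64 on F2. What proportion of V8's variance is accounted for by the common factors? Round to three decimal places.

h² = (-0.36)² + 0.64² = 0.1296 + 0.4096 = 0.5392

0.539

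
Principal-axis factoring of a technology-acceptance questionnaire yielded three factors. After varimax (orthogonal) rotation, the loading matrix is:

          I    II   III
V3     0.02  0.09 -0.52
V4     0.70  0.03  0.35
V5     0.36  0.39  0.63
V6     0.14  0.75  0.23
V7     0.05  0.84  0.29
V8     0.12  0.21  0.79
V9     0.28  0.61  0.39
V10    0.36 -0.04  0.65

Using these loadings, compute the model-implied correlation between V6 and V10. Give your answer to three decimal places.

r̂ = Σ λ_i·λ_j across factors = (0.14)(0.36) + (0.75)(-0.04) + (0.23)(0.65)
  = +0.0504 -0.0300 +0.1495 = 0.1699

0.170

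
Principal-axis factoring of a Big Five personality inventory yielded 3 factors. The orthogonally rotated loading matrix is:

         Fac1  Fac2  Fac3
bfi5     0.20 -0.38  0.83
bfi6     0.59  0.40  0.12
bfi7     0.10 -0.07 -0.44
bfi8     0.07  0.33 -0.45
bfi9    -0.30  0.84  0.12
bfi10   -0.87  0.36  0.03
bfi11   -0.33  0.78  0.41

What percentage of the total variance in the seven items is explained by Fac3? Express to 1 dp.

18.3%

SS loadings for Fac3 = 0.83² + 0.12² + (-0.44)² + (-0.45)² + 0.12² + 0.03² + 0.41² = 1.2828
With 7 standardized items, total variance = 7. Proportion = 1.2828/7 = 0.1833 → 18.33%.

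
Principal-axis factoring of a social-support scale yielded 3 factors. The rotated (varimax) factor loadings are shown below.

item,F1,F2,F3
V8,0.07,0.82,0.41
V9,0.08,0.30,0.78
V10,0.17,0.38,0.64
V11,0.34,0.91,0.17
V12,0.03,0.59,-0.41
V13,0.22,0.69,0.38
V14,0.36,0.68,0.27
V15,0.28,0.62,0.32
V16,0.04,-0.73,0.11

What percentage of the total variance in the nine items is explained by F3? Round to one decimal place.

SS loadings for F3 = 0.41² + 0.78² + 0.64² + 0.17² + (-0.41)² + 0.38² + 0.27² + 0.32² + 0.11² = 1.7149
With 9 standardized items, total variance = 9. Proportion = 1.7149/9 = 0.1905 → 19.05%.

19.1%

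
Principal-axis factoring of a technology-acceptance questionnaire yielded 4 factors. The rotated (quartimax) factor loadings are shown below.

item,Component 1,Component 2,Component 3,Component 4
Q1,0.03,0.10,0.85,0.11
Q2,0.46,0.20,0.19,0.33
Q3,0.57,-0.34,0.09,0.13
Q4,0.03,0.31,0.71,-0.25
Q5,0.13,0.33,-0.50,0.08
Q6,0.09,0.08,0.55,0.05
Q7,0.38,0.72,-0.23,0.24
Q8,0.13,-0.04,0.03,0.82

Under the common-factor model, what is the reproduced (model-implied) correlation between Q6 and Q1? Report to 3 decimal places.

0.484

r̂ = Σ λ_i·λ_j across factors = (0.09)(0.03) + (0.08)(0.10) + (0.55)(0.85) + (0.05)(0.11)
  = +0.0027 +0.0080 +0.4675 +0.0055 = 0.4837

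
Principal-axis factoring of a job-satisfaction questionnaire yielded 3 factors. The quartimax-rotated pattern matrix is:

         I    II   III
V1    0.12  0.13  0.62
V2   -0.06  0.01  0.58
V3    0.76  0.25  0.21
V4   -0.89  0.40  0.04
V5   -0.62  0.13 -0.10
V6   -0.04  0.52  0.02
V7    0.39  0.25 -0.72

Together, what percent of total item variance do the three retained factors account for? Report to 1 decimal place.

Communalities: 0.4157, 0.3401, 0.6842, 0.9537, 0.4113, 0.2724, 0.7330; Σh² = 3.8104.
Total variance with 7 standardized items is 7, so the solution explains 3.8104/7 = 0.5443 = 54.43%.

54.4%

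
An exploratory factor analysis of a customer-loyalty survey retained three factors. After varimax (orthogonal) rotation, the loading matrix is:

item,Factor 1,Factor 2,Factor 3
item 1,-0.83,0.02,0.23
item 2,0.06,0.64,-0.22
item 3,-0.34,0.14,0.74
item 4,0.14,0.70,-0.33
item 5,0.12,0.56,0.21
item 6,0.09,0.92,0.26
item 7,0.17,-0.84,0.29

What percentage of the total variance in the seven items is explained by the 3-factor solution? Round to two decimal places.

Communalities: 0.7422, 0.4616, 0.6828, 0.6185, 0.3721, 0.9221, 0.8186; Σh² = 4.6179.
Total variance with 7 standardized items is 7, so the solution explains 4.6179/7 = 0.6597 = 65.97%.

65.97%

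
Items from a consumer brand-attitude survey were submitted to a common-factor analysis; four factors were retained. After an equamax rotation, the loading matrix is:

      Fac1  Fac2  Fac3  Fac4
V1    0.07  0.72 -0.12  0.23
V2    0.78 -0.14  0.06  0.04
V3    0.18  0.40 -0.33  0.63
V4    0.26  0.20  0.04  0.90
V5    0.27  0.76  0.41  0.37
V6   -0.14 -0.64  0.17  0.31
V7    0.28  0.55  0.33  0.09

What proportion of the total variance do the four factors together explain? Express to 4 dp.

Communalities: 0.5906, 0.6332, 0.6982, 0.9192, 0.9555, 0.5542, 0.4979; Σh² = 4.8488.
Total variance with 7 standardized items is 7, so the solution explains 4.8488/7 = 0.6927.

0.6927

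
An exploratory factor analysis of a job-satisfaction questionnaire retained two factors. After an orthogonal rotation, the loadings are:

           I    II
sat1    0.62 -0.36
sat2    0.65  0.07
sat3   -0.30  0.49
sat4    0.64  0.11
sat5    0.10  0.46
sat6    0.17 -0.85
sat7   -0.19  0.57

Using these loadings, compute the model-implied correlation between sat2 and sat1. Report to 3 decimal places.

0.378

r̂ = Σ λ_i·λ_j across factors = (0.65)(0.62) + (0.07)(-0.36)
  = +0.4030 -0.0252 = 0.3778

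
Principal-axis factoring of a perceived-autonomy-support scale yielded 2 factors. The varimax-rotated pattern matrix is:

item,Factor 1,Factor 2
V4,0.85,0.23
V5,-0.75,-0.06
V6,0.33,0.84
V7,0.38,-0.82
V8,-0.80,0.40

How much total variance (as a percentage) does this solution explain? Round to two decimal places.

Communalities: 0.7754, 0.5661, 0.8145, 0.8168, 0.8000; Σh² = 3.7728.
Total variance with 5 standardized items is 5, so the solution explains 3.7728/5 = 0.7546 = 75.46%.

75.46%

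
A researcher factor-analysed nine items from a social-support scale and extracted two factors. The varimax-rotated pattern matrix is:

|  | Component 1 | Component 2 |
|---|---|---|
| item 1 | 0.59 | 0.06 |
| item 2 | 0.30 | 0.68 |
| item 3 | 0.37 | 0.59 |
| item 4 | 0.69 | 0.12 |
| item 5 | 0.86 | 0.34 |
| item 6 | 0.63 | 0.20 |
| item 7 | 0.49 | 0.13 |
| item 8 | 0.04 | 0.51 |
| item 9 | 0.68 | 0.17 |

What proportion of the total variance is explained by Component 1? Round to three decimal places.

0.321

SS loadings for Component 1 = 0.59² + 0.30² + 0.37² + 0.69² + 0.86² + 0.63² + 0.49² + 0.04² + 0.68² = 2.8917
Proportion of variance = 2.8917 / 9 = 0.3213.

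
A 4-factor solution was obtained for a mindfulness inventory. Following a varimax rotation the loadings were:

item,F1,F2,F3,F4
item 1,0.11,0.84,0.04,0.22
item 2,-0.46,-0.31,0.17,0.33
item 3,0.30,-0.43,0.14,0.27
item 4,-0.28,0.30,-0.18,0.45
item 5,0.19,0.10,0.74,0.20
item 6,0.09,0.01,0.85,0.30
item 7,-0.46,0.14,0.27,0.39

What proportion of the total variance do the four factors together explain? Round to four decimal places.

0.5564

SS loadings by factor: 0.6479, 1.1063, 1.4255, 0.7148; total = 3.8945.
Total variance with 7 standardized items is 7, so the solution explains 3.8945/7 = 0.5564.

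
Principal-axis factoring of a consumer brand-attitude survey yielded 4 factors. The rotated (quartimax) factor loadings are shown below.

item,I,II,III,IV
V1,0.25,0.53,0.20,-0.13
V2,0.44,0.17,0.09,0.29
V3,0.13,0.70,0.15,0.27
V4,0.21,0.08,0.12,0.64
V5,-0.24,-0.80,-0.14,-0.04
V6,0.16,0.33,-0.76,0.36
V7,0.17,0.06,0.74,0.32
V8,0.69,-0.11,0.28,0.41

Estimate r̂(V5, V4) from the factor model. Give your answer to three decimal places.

r̂ = Σ λ_i·λ_j across factors = (-0.24)(0.21) + (-0.80)(0.08) + (-0.14)(0.12) + (-0.04)(0.64)
  = -0.0504 -0.0640 -0.0168 -0.0256 = -0.1568

-0.157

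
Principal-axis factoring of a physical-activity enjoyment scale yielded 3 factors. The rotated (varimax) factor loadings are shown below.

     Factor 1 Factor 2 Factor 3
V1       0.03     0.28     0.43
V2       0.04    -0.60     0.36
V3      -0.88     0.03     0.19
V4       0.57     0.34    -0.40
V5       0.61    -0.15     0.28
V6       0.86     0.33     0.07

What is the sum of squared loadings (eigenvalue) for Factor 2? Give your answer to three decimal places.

SS loadings for Factor 2 = 0.28² + (-0.60)² + 0.03² + 0.34² + (-0.15)² + 0.33² = 0.0784 + 0.3600 + 0.0009 + 0.1156 + 0.0225 + 0.1089 = 0.6863

0.686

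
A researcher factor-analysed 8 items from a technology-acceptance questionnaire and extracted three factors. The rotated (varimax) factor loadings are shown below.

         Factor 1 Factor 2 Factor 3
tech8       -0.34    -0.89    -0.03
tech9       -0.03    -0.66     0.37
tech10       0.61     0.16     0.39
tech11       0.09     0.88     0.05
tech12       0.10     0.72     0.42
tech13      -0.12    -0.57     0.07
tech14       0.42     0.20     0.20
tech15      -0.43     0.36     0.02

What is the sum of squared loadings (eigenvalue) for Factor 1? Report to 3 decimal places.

0.882

SS loadings for Factor 1 = (-0.34)² + (-0.03)² + 0.61² + 0.09² + 0.10² + (-0.12)² + 0.42² + (-0.43)² = 0.1156 + 0.0009 + 0.3721 + 0.0081 + 0.0100 + 0.0144 + 0.1764 + 0.1849 = 0.8824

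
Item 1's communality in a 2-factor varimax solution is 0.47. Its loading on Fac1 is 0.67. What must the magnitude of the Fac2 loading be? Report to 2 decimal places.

0.15

Under orthogonal rotation h² = Σλ², so λ_Fac2² = h² − (0.4489) = 0.47 − 0.4489 = 0.0211.
|λ| = √0.0211 = 0.1453.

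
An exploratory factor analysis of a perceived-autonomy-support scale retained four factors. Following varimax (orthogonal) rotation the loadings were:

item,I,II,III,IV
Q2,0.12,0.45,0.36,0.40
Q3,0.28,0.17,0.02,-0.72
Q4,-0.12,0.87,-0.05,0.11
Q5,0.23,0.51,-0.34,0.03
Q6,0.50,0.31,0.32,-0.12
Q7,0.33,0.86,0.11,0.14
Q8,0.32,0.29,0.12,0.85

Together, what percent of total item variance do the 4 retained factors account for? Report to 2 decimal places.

65.92%

Communalities: 0.5065, 0.6261, 0.7859, 0.4295, 0.4629, 0.8802, 0.9234; Σh² = 4.6145.
Total variance with 7 standardized items is 7, so the solution explains 4.6145/7 = 0.6592 = 65.92%.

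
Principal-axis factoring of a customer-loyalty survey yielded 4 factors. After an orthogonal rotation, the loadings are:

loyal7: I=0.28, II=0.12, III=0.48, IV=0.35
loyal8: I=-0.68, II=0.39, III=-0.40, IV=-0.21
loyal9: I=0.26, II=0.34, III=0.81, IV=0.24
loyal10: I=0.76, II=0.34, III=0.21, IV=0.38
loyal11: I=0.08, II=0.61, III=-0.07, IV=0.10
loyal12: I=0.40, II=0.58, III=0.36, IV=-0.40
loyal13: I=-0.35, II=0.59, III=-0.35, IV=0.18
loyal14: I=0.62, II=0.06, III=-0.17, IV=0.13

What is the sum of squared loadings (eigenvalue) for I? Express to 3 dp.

SS loadings for I = 0.28² + (-0.68)² + 0.26² + 0.76² + 0.08² + 0.40² + (-0.35)² + 0.62² = 0.0784 + 0.4624 + 0.0676 + 0.5776 + 0.0064 + 0.1600 + 0.1225 + 0.3844 = 1.8593

1.859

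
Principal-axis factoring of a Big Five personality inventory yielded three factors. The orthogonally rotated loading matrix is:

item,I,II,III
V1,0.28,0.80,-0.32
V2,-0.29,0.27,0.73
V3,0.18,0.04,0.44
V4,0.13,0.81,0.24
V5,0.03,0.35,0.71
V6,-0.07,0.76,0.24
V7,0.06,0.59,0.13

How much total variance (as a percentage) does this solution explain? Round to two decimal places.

Communalities: 0.8208, 0.6899, 0.2276, 0.7306, 0.6275, 0.6401, 0.3686; Σh² = 4.1051.
Total variance with 7 standardized items is 7, so the solution explains 4.1051/7 = 0.5864 = 58.64%.

58.64%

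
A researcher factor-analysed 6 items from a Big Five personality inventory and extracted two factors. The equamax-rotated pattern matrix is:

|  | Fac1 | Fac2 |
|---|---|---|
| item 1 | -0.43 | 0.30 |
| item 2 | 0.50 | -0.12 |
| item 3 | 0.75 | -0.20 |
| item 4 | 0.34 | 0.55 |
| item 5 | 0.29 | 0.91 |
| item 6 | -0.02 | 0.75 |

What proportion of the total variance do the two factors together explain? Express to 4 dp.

0.5058

Communalities: 0.2749, 0.2644, 0.6025, 0.4181, 0.9122, 0.5629; Σh² = 3.0350.
Total variance with 6 standardized items is 6, so the solution explains 3.0350/6 = 0.5058.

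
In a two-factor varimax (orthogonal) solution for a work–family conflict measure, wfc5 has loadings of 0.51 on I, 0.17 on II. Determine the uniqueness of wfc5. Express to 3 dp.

0.711

h² = 0.51² + 0.17² = 0.2601 + 0.0289 = 0.2890
Uniqueness u² = 1 − h² = 1 − 0.2890 = 0.7110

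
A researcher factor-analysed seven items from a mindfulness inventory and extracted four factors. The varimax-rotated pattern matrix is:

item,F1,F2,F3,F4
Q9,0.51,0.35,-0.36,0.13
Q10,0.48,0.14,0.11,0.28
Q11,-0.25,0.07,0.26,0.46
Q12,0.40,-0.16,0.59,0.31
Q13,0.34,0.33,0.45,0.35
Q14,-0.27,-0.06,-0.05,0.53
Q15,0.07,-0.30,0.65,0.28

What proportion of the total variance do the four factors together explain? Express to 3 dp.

0.479

Communalities: 0.5291, 0.3405, 0.3466, 0.6298, 0.5495, 0.3599, 0.5958; Σh² = 3.3512.
Total variance with 7 standardized items is 7, so the solution explains 3.3512/7 = 0.4787.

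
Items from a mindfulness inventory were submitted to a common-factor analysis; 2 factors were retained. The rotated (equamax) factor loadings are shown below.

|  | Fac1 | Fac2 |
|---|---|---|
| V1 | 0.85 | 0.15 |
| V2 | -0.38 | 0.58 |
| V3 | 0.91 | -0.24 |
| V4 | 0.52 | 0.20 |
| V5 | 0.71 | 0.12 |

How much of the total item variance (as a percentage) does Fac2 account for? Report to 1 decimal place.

9.4%

SS loadings for Fac2 = 0.15² + 0.58² + (-0.24)² + 0.20² + 0.12² = 0.4709
With 5 standardized items, total variance = 5. Proportion = 0.4709/5 = 0.0942 → 9.42%.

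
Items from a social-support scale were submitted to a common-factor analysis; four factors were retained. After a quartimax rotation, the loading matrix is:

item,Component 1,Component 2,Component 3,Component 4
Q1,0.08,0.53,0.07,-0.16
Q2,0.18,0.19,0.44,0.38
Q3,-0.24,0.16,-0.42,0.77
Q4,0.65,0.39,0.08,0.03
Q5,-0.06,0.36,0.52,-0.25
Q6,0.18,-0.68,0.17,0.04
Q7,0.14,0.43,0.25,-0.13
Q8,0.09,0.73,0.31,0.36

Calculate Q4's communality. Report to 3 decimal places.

0.582

h² = 0.65² + 0.39² + 0.08² + 0.03² = 0.4225 + 0.1521 + 0.0064 + 0.0009 = 0.5819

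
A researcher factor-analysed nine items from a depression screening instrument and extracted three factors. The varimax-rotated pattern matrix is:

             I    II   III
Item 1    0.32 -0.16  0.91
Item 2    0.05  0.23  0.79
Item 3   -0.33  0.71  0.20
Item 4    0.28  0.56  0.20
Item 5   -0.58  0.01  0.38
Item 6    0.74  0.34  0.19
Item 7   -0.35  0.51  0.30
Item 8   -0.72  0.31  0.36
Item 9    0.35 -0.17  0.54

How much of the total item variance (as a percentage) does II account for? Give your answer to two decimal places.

15.52%

SS loadings for II = (-0.16)² + 0.23² + 0.71² + 0.56² + 0.01² + 0.34² + 0.51² + 0.31² + (-0.17)² = 1.3970
With 9 standardized items, total variance = 9. Proportion = 1.3970/9 = 0.1552 → 15.52%.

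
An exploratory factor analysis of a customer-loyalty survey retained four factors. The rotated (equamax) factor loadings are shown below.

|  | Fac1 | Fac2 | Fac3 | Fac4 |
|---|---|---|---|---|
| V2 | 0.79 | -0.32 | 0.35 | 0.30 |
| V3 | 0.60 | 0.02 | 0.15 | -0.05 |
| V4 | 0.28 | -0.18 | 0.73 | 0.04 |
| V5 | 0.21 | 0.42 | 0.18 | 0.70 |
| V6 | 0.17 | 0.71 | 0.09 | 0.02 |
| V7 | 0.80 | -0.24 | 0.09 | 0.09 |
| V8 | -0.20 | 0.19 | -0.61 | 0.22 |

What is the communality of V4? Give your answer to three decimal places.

h² = 0.28² + (-0.18)² + 0.73² + 0.04² = 0.0784 + 0.0324 + 0.5329 + 0.0016 = 0.6453

0.645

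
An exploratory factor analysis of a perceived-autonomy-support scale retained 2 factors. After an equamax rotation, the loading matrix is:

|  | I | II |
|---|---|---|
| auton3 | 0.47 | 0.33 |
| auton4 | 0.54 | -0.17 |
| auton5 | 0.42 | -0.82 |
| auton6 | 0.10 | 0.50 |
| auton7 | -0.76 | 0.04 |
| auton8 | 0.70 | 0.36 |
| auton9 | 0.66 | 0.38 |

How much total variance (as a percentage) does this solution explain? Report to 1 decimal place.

50.5%

Communalities: 0.3298, 0.3205, 0.8488, 0.2600, 0.5792, 0.6196, 0.5800; Σh² = 3.5379.
Total variance with 7 standardized items is 7, so the solution explains 3.5379/7 = 0.5054 = 50.54%.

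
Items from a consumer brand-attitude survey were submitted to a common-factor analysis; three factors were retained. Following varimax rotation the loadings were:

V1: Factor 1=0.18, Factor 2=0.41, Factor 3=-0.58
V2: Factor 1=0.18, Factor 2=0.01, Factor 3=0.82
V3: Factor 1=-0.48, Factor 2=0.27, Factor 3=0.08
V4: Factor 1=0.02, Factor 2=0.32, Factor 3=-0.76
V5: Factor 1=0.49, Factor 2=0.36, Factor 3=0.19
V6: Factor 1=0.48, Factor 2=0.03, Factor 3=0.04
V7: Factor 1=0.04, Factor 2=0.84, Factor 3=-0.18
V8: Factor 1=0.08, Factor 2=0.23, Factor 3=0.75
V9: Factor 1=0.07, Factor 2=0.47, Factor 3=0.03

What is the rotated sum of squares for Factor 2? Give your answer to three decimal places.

SS loadings for Factor 2 = 0.41² + 0.01² + 0.27² + 0.32² + 0.36² + 0.03² + 0.84² + 0.23² + 0.47² = 0.1681 + 0.0001 + 0.0729 + 0.1024 + 0.1296 + 0.0009 + 0.7056 + 0.0529 + 0.2209 = 1.4534

1.453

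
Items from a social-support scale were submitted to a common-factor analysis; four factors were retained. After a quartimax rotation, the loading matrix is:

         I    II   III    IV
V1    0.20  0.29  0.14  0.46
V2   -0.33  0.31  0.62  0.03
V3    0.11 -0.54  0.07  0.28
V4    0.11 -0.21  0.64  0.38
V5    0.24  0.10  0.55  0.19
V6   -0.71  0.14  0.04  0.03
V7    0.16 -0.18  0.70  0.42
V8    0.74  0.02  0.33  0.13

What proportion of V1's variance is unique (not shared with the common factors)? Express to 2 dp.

0.64

h² = 0.20² + 0.29² + 0.14² + 0.46² = 0.0400 + 0.0841 + 0.0196 + 0.2116 = 0.3553
Uniqueness u² = 1 − h² = 1 − 0.3553 = 0.6447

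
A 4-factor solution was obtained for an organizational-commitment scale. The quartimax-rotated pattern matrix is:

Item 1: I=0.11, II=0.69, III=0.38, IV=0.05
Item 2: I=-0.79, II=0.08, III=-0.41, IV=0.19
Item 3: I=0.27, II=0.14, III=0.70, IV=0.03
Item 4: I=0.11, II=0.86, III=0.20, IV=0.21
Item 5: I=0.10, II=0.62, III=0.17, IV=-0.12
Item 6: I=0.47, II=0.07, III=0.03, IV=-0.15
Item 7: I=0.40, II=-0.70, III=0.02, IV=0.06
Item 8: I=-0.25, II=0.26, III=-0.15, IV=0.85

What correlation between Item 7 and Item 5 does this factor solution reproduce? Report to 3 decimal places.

-0.398

r̂ = Σ λ_i·λ_j across factors = (0.40)(0.10) + (-0.70)(0.62) + (0.02)(0.17) + (0.06)(-0.12)
  = +0.0400 -0.4340 +0.0034 -0.0072 = -0.3978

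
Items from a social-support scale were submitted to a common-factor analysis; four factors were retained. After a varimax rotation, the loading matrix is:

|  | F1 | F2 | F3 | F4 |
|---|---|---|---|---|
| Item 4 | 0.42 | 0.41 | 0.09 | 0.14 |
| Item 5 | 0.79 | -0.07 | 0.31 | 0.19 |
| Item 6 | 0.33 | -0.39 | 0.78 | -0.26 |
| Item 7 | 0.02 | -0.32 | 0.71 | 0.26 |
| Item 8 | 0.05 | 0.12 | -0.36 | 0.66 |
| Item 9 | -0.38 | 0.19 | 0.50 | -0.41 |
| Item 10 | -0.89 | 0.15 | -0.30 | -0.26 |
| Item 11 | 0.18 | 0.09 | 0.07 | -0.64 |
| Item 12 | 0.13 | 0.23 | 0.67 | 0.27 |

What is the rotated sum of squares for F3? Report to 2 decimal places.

SS loadings for F3 = 0.09² + 0.31² + 0.78² + 0.71² + (-0.36)² + 0.50² + (-0.30)² + 0.07² + 0.67² = 0.0081 + 0.0961 + 0.6084 + 0.5041 + 0.1296 + 0.2500 + 0.0900 + 0.0049 + 0.4489 = 2.1401

2.14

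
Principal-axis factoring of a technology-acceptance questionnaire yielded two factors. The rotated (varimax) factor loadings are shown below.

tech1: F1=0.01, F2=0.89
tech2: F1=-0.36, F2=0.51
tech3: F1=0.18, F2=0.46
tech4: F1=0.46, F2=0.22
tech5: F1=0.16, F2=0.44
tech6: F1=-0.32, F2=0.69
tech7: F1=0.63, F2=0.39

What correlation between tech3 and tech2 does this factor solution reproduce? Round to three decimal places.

0.170

r̂ = Σ λ_i·λ_j across factors = (0.18)(-0.36) + (0.46)(0.51)
  = -0.0648 +0.2346 = 0.1698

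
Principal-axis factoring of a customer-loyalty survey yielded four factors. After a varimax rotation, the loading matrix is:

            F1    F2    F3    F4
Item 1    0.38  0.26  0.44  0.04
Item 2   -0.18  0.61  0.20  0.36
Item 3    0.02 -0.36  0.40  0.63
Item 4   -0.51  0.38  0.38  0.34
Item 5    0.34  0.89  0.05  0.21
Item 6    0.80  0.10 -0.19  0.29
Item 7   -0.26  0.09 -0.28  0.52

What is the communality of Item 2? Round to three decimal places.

0.574

h² = (-0.18)² + 0.61² + 0.20² + 0.36² = 0.0324 + 0.3721 + 0.0400 + 0.1296 = 0.5741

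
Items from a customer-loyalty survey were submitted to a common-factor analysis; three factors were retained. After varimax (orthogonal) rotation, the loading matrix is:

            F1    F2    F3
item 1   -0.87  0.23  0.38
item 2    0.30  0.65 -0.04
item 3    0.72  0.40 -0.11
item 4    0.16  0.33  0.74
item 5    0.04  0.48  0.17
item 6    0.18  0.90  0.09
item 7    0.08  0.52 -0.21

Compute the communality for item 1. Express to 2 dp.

h² = (-0.87)² + 0.23² + 0.38² = 0.7569 + 0.0529 + 0.1444 = 0.9542

0.95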